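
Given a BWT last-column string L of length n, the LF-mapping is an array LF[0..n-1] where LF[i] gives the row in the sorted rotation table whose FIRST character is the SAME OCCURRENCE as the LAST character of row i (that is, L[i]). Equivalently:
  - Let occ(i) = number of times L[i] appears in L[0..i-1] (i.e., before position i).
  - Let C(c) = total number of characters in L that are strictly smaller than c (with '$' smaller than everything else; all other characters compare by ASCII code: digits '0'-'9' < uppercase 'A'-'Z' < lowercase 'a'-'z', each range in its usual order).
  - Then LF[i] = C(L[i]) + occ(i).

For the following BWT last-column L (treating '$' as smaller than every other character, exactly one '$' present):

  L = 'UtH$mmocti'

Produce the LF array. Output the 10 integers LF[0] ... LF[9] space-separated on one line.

Answer: 2 8 1 0 5 6 7 3 9 4

Derivation:
Char counts: '$':1, 'H':1, 'U':1, 'c':1, 'i':1, 'm':2, 'o':1, 't':2
C (first-col start): C('$')=0, C('H')=1, C('U')=2, C('c')=3, C('i')=4, C('m')=5, C('o')=7, C('t')=8
L[0]='U': occ=0, LF[0]=C('U')+0=2+0=2
L[1]='t': occ=0, LF[1]=C('t')+0=8+0=8
L[2]='H': occ=0, LF[2]=C('H')+0=1+0=1
L[3]='$': occ=0, LF[3]=C('$')+0=0+0=0
L[4]='m': occ=0, LF[4]=C('m')+0=5+0=5
L[5]='m': occ=1, LF[5]=C('m')+1=5+1=6
L[6]='o': occ=0, LF[6]=C('o')+0=7+0=7
L[7]='c': occ=0, LF[7]=C('c')+0=3+0=3
L[8]='t': occ=1, LF[8]=C('t')+1=8+1=9
L[9]='i': occ=0, LF[9]=C('i')+0=4+0=4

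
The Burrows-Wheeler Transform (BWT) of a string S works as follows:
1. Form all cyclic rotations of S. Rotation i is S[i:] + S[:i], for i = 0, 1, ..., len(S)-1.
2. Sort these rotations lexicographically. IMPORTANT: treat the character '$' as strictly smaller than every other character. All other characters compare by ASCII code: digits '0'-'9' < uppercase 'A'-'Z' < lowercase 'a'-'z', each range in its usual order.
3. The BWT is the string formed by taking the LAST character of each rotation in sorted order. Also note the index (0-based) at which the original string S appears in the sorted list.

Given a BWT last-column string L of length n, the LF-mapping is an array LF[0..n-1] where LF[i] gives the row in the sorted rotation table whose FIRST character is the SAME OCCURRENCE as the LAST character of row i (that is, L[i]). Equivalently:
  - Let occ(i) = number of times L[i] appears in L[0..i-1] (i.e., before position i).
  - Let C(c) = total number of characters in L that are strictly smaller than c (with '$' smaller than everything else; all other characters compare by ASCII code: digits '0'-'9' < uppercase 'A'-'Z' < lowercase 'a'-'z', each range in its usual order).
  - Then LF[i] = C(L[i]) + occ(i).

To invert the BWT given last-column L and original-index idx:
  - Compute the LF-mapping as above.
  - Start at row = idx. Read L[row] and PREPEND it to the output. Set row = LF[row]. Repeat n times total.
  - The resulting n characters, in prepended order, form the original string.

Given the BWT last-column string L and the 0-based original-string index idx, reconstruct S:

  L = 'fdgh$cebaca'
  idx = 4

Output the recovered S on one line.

Answer: ccgahbedaf$

Derivation:
LF mapping: 8 6 9 10 0 4 7 3 1 5 2
Walk LF starting at row 4, prepending L[row]:
  step 1: row=4, L[4]='$', prepend. Next row=LF[4]=0
  step 2: row=0, L[0]='f', prepend. Next row=LF[0]=8
  step 3: row=8, L[8]='a', prepend. Next row=LF[8]=1
  step 4: row=1, L[1]='d', prepend. Next row=LF[1]=6
  step 5: row=6, L[6]='e', prepend. Next row=LF[6]=7
  step 6: row=7, L[7]='b', prepend. Next row=LF[7]=3
  step 7: row=3, L[3]='h', prepend. Next row=LF[3]=10
  step 8: row=10, L[10]='a', prepend. Next row=LF[10]=2
  step 9: row=2, L[2]='g', prepend. Next row=LF[2]=9
  step 10: row=9, L[9]='c', prepend. Next row=LF[9]=5
  step 11: row=5, L[5]='c', prepend. Next row=LF[5]=4
Reversed output: ccgahbedaf$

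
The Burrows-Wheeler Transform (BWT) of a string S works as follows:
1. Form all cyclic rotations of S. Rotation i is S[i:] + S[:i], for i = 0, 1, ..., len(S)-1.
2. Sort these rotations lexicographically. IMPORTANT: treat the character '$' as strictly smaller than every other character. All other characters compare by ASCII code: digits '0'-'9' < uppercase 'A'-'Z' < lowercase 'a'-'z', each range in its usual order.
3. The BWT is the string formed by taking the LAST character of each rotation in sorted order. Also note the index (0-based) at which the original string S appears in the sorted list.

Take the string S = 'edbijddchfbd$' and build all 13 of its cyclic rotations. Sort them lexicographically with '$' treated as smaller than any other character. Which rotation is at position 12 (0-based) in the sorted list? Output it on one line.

All 13 rotations (rotation i = S[i:]+S[:i]):
  rot[0] = edbijddchfbd$
  rot[1] = dbijddchfbd$e
  rot[2] = bijddchfbd$ed
  rot[3] = ijddchfbd$edb
  rot[4] = jddchfbd$edbi
  rot[5] = ddchfbd$edbij
  rot[6] = dchfbd$edbijd
  rot[7] = chfbd$edbijdd
  rot[8] = hfbd$edbijddc
  rot[9] = fbd$edbijddch
  rot[10] = bd$edbijddchf
  rot[11] = d$edbijddchfb
  rot[12] = $edbijddchfbd
Sorted (with $ < everything):
  sorted[0] = $edbijddchfbd
  sorted[1] = bd$edbijddchf
  sorted[2] = bijddchfbd$ed
  sorted[3] = chfbd$edbijdd
  sorted[4] = d$edbijddchfb
  sorted[5] = dbijddchfbd$e
  sorted[6] = dchfbd$edbijd
  sorted[7] = ddchfbd$edbij
  sorted[8] = edbijddchfbd$
  sorted[9] = fbd$edbijddch
  sorted[10] = hfbd$edbijddc
  sorted[11] = ijddchfbd$edb
  sorted[12] = jddchfbd$edbi
sorted[12] = jddchfbd$edbi

Answer: jddchfbd$edbi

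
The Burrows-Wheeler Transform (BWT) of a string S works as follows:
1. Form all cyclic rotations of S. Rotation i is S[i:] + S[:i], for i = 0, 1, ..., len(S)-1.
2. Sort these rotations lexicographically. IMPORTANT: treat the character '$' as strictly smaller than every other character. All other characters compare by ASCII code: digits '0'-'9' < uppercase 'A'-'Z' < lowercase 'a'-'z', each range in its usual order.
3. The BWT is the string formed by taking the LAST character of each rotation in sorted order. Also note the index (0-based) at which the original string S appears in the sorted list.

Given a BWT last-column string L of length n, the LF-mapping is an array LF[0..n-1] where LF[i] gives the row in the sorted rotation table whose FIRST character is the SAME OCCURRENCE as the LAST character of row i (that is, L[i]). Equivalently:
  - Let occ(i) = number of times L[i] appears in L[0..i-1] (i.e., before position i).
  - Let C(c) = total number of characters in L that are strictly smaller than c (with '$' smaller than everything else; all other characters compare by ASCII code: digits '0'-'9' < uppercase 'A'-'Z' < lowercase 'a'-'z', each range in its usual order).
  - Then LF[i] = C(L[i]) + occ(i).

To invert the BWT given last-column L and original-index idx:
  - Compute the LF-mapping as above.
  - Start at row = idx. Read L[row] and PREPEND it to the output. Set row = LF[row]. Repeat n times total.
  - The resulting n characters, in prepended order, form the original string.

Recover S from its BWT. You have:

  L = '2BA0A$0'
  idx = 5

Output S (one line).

LF mapping: 3 6 4 1 5 0 2
Walk LF starting at row 5, prepending L[row]:
  step 1: row=5, L[5]='$', prepend. Next row=LF[5]=0
  step 2: row=0, L[0]='2', prepend. Next row=LF[0]=3
  step 3: row=3, L[3]='0', prepend. Next row=LF[3]=1
  step 4: row=1, L[1]='B', prepend. Next row=LF[1]=6
  step 5: row=6, L[6]='0', prepend. Next row=LF[6]=2
  step 6: row=2, L[2]='A', prepend. Next row=LF[2]=4
  step 7: row=4, L[4]='A', prepend. Next row=LF[4]=5
Reversed output: AA0B02$

Answer: AA0B02$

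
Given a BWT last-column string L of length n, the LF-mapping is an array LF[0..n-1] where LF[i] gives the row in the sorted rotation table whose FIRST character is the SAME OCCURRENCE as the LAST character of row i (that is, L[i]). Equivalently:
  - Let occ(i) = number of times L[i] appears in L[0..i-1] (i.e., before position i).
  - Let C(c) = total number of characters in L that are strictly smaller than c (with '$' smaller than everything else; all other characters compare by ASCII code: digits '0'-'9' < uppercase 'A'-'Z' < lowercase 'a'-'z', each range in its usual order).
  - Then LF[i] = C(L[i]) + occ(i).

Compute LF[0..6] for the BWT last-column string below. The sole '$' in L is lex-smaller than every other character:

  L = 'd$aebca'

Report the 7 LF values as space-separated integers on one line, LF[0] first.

Answer: 5 0 1 6 3 4 2

Derivation:
Char counts: '$':1, 'a':2, 'b':1, 'c':1, 'd':1, 'e':1
C (first-col start): C('$')=0, C('a')=1, C('b')=3, C('c')=4, C('d')=5, C('e')=6
L[0]='d': occ=0, LF[0]=C('d')+0=5+0=5
L[1]='$': occ=0, LF[1]=C('$')+0=0+0=0
L[2]='a': occ=0, LF[2]=C('a')+0=1+0=1
L[3]='e': occ=0, LF[3]=C('e')+0=6+0=6
L[4]='b': occ=0, LF[4]=C('b')+0=3+0=3
L[5]='c': occ=0, LF[5]=C('c')+0=4+0=4
L[6]='a': occ=1, LF[6]=C('a')+1=1+1=2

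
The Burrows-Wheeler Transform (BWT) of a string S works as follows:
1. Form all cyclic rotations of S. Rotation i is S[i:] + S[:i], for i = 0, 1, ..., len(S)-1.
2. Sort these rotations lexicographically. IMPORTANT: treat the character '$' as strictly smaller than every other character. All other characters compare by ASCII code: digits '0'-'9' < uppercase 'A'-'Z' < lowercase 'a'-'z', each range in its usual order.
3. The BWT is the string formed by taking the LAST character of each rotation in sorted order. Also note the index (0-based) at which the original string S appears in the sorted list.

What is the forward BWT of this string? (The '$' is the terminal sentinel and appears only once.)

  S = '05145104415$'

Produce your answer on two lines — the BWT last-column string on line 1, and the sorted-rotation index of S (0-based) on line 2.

Answer: 51$554401140
2

Derivation:
All 12 rotations (rotation i = S[i:]+S[:i]):
  rot[0] = 05145104415$
  rot[1] = 5145104415$0
  rot[2] = 145104415$05
  rot[3] = 45104415$051
  rot[4] = 5104415$0514
  rot[5] = 104415$05145
  rot[6] = 04415$051451
  rot[7] = 4415$0514510
  rot[8] = 415$05145104
  rot[9] = 15$051451044
  rot[10] = 5$0514510441
  rot[11] = $05145104415
Sorted (with $ < everything):
  sorted[0] = $05145104415  (last char: '5')
  sorted[1] = 04415$051451  (last char: '1')
  sorted[2] = 05145104415$  (last char: '$')
  sorted[3] = 104415$05145  (last char: '5')
  sorted[4] = 145104415$05  (last char: '5')
  sorted[5] = 15$051451044  (last char: '4')
  sorted[6] = 415$05145104  (last char: '4')
  sorted[7] = 4415$0514510  (last char: '0')
  sorted[8] = 45104415$051  (last char: '1')
  sorted[9] = 5$0514510441  (last char: '1')
  sorted[10] = 5104415$0514  (last char: '4')
  sorted[11] = 5145104415$0  (last char: '0')
Last column: 51$554401140
Original string S is at sorted index 2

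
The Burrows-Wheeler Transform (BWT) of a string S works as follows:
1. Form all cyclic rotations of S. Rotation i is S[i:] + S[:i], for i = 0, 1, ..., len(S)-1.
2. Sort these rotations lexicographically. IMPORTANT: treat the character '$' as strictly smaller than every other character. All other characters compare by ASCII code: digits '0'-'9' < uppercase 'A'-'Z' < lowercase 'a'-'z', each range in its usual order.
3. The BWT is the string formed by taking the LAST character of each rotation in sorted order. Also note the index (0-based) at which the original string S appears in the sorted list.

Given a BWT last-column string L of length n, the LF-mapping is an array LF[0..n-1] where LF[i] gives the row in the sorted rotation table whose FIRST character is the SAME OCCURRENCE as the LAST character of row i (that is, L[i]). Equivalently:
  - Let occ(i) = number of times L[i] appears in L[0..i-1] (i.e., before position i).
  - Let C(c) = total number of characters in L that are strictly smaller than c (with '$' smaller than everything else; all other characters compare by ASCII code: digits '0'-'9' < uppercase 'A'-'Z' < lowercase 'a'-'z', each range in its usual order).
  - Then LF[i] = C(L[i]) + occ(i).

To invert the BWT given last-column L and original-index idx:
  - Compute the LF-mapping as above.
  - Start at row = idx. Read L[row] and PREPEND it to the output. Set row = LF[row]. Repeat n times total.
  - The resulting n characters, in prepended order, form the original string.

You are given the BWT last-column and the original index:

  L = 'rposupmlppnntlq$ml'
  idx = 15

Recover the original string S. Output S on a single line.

LF mapping: 14 9 8 15 17 10 4 1 11 12 6 7 16 2 13 0 5 3
Walk LF starting at row 15, prepending L[row]:
  step 1: row=15, L[15]='$', prepend. Next row=LF[15]=0
  step 2: row=0, L[0]='r', prepend. Next row=LF[0]=14
  step 3: row=14, L[14]='q', prepend. Next row=LF[14]=13
  step 4: row=13, L[13]='l', prepend. Next row=LF[13]=2
  step 5: row=2, L[2]='o', prepend. Next row=LF[2]=8
  step 6: row=8, L[8]='p', prepend. Next row=LF[8]=11
  step 7: row=11, L[11]='n', prepend. Next row=LF[11]=7
  step 8: row=7, L[7]='l', prepend. Next row=LF[7]=1
  step 9: row=1, L[1]='p', prepend. Next row=LF[1]=9
  step 10: row=9, L[9]='p', prepend. Next row=LF[9]=12
  step 11: row=12, L[12]='t', prepend. Next row=LF[12]=16
  step 12: row=16, L[16]='m', prepend. Next row=LF[16]=5
  step 13: row=5, L[5]='p', prepend. Next row=LF[5]=10
  step 14: row=10, L[10]='n', prepend. Next row=LF[10]=6
  step 15: row=6, L[6]='m', prepend. Next row=LF[6]=4
  step 16: row=4, L[4]='u', prepend. Next row=LF[4]=17
  step 17: row=17, L[17]='l', prepend. Next row=LF[17]=3
  step 18: row=3, L[3]='s', prepend. Next row=LF[3]=15
Reversed output: slumnpmtpplnpolqr$

Answer: slumnpmtpplnpolqr$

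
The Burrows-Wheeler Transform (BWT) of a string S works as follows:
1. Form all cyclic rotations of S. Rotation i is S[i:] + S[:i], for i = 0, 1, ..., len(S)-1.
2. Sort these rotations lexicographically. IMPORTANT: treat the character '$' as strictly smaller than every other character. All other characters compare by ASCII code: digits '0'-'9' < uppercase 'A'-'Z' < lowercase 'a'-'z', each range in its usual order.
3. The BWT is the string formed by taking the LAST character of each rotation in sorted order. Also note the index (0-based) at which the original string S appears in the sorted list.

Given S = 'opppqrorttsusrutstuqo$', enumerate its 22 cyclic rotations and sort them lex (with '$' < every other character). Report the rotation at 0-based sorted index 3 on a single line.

All 22 rotations (rotation i = S[i:]+S[:i]):
  rot[0] = opppqrorttsusrutstuqo$
  rot[1] = pppqrorttsusrutstuqo$o
  rot[2] = ppqrorttsusrutstuqo$op
  rot[3] = pqrorttsusrutstuqo$opp
  rot[4] = qrorttsusrutstuqo$oppp
  rot[5] = rorttsusrutstuqo$opppq
  rot[6] = orttsusrutstuqo$opppqr
  rot[7] = rttsusrutstuqo$opppqro
  rot[8] = ttsusrutstuqo$opppqror
  rot[9] = tsusrutstuqo$opppqrort
  rot[10] = susrutstuqo$opppqrortt
  rot[11] = usrutstuqo$opppqrortts
  rot[12] = srutstuqo$opppqrorttsu
  rot[13] = rutstuqo$opppqrorttsus
  rot[14] = utstuqo$opppqrorttsusr
  rot[15] = tstuqo$opppqrorttsusru
  rot[16] = stuqo$opppqrorttsusrut
  rot[17] = tuqo$opppqrorttsusruts
  rot[18] = uqo$opppqrorttsusrutst
  rot[19] = qo$opppqrorttsusrutstu
  rot[20] = o$opppqrorttsusrutstuq
  rot[21] = $opppqrorttsusrutstuqo
Sorted (with $ < everything):
  sorted[0] = $opppqrorttsusrutstuqo
  sorted[1] = o$opppqrorttsusrutstuq
  sorted[2] = opppqrorttsusrutstuqo$
  sorted[3] = orttsusrutstuqo$opppqr
  sorted[4] = pppqrorttsusrutstuqo$o
  sorted[5] = ppqrorttsusrutstuqo$op
  sorted[6] = pqrorttsusrutstuqo$opp
  sorted[7] = qo$opppqrorttsusrutstu
  sorted[8] = qrorttsusrutstuqo$oppp
  sorted[9] = rorttsusrutstuqo$opppq
  sorted[10] = rttsusrutstuqo$opppqro
  sorted[11] = rutstuqo$opppqrorttsus
  sorted[12] = srutstuqo$opppqrorttsu
  sorted[13] = stuqo$opppqrorttsusrut
  sorted[14] = susrutstuqo$opppqrortt
  sorted[15] = tstuqo$opppqrorttsusru
  sorted[16] = tsusrutstuqo$opppqrort
  sorted[17] = ttsusrutstuqo$opppqror
  sorted[18] = tuqo$opppqrorttsusruts
  sorted[19] = uqo$opppqrorttsusrutst
  sorted[20] = usrutstuqo$opppqrortts
  sorted[21] = utstuqo$opppqrorttsusr
sorted[3] = orttsusrutstuqo$opppqr

Answer: orttsusrutstuqo$opppqr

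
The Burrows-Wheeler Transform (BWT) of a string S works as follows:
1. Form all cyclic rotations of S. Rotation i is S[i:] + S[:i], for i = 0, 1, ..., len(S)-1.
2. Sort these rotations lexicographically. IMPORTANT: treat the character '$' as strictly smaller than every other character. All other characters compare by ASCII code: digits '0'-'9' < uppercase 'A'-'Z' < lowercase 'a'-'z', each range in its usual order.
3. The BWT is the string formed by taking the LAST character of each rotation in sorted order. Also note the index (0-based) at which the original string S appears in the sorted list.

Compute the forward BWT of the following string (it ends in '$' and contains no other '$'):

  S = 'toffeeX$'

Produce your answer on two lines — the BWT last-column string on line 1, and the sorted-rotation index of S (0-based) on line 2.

All 8 rotations (rotation i = S[i:]+S[:i]):
  rot[0] = toffeeX$
  rot[1] = offeeX$t
  rot[2] = ffeeX$to
  rot[3] = feeX$tof
  rot[4] = eeX$toff
  rot[5] = eX$toffe
  rot[6] = X$toffee
  rot[7] = $toffeeX
Sorted (with $ < everything):
  sorted[0] = $toffeeX  (last char: 'X')
  sorted[1] = X$toffee  (last char: 'e')
  sorted[2] = eX$toffe  (last char: 'e')
  sorted[3] = eeX$toff  (last char: 'f')
  sorted[4] = feeX$tof  (last char: 'f')
  sorted[5] = ffeeX$to  (last char: 'o')
  sorted[6] = offeeX$t  (last char: 't')
  sorted[7] = toffeeX$  (last char: '$')
Last column: Xeeffot$
Original string S is at sorted index 7

Answer: Xeeffot$
7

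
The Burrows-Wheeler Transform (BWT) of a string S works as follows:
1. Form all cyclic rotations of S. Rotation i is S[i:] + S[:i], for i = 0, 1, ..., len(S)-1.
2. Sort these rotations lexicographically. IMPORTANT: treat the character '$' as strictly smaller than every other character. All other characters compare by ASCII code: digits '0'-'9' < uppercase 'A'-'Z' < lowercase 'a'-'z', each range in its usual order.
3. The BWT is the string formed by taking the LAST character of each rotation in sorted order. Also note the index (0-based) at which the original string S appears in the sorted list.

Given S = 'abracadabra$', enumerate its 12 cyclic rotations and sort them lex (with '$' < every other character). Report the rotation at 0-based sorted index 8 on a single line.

All 12 rotations (rotation i = S[i:]+S[:i]):
  rot[0] = abracadabra$
  rot[1] = bracadabra$a
  rot[2] = racadabra$ab
  rot[3] = acadabra$abr
  rot[4] = cadabra$abra
  rot[5] = adabra$abrac
  rot[6] = dabra$abraca
  rot[7] = abra$abracad
  rot[8] = bra$abracada
  rot[9] = ra$abracadab
  rot[10] = a$abracadabr
  rot[11] = $abracadabra
Sorted (with $ < everything):
  sorted[0] = $abracadabra
  sorted[1] = a$abracadabr
  sorted[2] = abra$abracad
  sorted[3] = abracadabra$
  sorted[4] = acadabra$abr
  sorted[5] = adabra$abrac
  sorted[6] = bra$abracada
  sorted[7] = bracadabra$a
  sorted[8] = cadabra$abra
  sorted[9] = dabra$abraca
  sorted[10] = ra$abracadab
  sorted[11] = racadabra$ab
sorted[8] = cadabra$abra

Answer: cadabra$abra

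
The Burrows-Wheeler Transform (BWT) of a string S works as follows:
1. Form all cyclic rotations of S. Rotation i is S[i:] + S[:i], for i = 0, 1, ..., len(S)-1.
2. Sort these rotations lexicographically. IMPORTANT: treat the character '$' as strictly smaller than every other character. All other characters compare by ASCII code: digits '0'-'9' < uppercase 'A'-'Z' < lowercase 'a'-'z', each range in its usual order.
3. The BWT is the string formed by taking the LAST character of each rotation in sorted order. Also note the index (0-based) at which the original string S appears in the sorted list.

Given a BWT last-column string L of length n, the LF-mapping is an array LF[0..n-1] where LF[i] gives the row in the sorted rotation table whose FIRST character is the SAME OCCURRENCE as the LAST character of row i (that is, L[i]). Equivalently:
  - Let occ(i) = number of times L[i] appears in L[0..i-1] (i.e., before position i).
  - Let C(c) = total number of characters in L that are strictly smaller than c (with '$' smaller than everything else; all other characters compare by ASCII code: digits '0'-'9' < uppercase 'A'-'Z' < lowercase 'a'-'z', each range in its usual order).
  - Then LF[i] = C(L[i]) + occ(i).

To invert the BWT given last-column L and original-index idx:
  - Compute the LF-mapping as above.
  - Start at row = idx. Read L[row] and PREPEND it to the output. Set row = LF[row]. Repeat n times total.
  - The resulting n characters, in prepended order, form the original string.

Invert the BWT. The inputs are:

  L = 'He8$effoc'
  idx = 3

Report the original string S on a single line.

Answer: coffee8H$

Derivation:
LF mapping: 2 4 1 0 5 6 7 8 3
Walk LF starting at row 3, prepending L[row]:
  step 1: row=3, L[3]='$', prepend. Next row=LF[3]=0
  step 2: row=0, L[0]='H', prepend. Next row=LF[0]=2
  step 3: row=2, L[2]='8', prepend. Next row=LF[2]=1
  step 4: row=1, L[1]='e', prepend. Next row=LF[1]=4
  step 5: row=4, L[4]='e', prepend. Next row=LF[4]=5
  step 6: row=5, L[5]='f', prepend. Next row=LF[5]=6
  step 7: row=6, L[6]='f', prepend. Next row=LF[6]=7
  step 8: row=7, L[7]='o', prepend. Next row=LF[7]=8
  step 9: row=8, L[8]='c', prepend. Next row=LF[8]=3
Reversed output: coffee8H$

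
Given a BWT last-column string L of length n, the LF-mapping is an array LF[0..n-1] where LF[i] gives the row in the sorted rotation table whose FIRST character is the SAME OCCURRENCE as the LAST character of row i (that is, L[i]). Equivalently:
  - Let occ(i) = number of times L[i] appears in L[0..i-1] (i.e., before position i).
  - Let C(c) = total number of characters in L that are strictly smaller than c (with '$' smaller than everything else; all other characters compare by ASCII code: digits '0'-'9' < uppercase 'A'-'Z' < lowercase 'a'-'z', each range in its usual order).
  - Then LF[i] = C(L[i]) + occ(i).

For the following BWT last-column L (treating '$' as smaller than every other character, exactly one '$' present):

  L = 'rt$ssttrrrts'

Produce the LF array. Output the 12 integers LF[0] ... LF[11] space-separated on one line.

Char counts: '$':1, 'r':4, 's':3, 't':4
C (first-col start): C('$')=0, C('r')=1, C('s')=5, C('t')=8
L[0]='r': occ=0, LF[0]=C('r')+0=1+0=1
L[1]='t': occ=0, LF[1]=C('t')+0=8+0=8
L[2]='$': occ=0, LF[2]=C('$')+0=0+0=0
L[3]='s': occ=0, LF[3]=C('s')+0=5+0=5
L[4]='s': occ=1, LF[4]=C('s')+1=5+1=6
L[5]='t': occ=1, LF[5]=C('t')+1=8+1=9
L[6]='t': occ=2, LF[6]=C('t')+2=8+2=10
L[7]='r': occ=1, LF[7]=C('r')+1=1+1=2
L[8]='r': occ=2, LF[8]=C('r')+2=1+2=3
L[9]='r': occ=3, LF[9]=C('r')+3=1+3=4
L[10]='t': occ=3, LF[10]=C('t')+3=8+3=11
L[11]='s': occ=2, LF[11]=C('s')+2=5+2=7

Answer: 1 8 0 5 6 9 10 2 3 4 11 7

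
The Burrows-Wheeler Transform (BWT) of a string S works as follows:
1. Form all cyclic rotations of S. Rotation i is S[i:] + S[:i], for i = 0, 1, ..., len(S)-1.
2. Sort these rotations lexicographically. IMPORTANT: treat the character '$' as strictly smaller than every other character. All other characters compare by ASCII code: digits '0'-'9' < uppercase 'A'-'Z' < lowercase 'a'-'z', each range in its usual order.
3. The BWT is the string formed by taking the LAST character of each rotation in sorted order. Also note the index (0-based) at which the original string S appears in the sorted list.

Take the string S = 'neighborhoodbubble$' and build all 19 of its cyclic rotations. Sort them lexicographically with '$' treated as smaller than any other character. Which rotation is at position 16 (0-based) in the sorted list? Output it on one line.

Answer: orhoodbubble$neighb

Derivation:
All 19 rotations (rotation i = S[i:]+S[:i]):
  rot[0] = neighborhoodbubble$
  rot[1] = eighborhoodbubble$n
  rot[2] = ighborhoodbubble$ne
  rot[3] = ghborhoodbubble$nei
  rot[4] = hborhoodbubble$neig
  rot[5] = borhoodbubble$neigh
  rot[6] = orhoodbubble$neighb
  rot[7] = rhoodbubble$neighbo
  rot[8] = hoodbubble$neighbor
  rot[9] = oodbubble$neighborh
  rot[10] = odbubble$neighborho
  rot[11] = dbubble$neighborhoo
  rot[12] = bubble$neighborhood
  rot[13] = ubble$neighborhoodb
  rot[14] = bble$neighborhoodbu
  rot[15] = ble$neighborhoodbub
  rot[16] = le$neighborhoodbubb
  rot[17] = e$neighborhoodbubbl
  rot[18] = $neighborhoodbubble
Sorted (with $ < everything):
  sorted[0] = $neighborhoodbubble
  sorted[1] = bble$neighborhoodbu
  sorted[2] = ble$neighborhoodbub
  sorted[3] = borhoodbubble$neigh
  sorted[4] = bubble$neighborhood
  sorted[5] = dbubble$neighborhoo
  sorted[6] = e$neighborhoodbubbl
  sorted[7] = eighborhoodbubble$n
  sorted[8] = ghborhoodbubble$nei
  sorted[9] = hborhoodbubble$neig
  sorted[10] = hoodbubble$neighbor
  sorted[11] = ighborhoodbubble$ne
  sorted[12] = le$neighborhoodbubb
  sorted[13] = neighborhoodbubble$
  sorted[14] = odbubble$neighborho
  sorted[15] = oodbubble$neighborh
  sorted[16] = orhoodbubble$neighb
  sorted[17] = rhoodbubble$neighbo
  sorted[18] = ubble$neighborhoodb
sorted[16] = orhoodbubble$neighb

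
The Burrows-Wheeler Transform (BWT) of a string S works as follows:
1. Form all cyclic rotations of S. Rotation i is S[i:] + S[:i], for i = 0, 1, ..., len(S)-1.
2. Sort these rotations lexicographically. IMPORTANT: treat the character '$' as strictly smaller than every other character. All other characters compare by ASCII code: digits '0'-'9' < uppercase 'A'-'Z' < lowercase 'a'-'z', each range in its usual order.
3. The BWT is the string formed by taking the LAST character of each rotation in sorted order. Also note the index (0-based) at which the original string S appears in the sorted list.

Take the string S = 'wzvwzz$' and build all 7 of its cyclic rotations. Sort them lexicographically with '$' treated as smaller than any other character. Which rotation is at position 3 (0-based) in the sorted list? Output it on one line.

Answer: wzz$wzv

Derivation:
All 7 rotations (rotation i = S[i:]+S[:i]):
  rot[0] = wzvwzz$
  rot[1] = zvwzz$w
  rot[2] = vwzz$wz
  rot[3] = wzz$wzv
  rot[4] = zz$wzvw
  rot[5] = z$wzvwz
  rot[6] = $wzvwzz
Sorted (with $ < everything):
  sorted[0] = $wzvwzz
  sorted[1] = vwzz$wz
  sorted[2] = wzvwzz$
  sorted[3] = wzz$wzv
  sorted[4] = z$wzvwz
  sorted[5] = zvwzz$w
  sorted[6] = zz$wzvw
sorted[3] = wzz$wzv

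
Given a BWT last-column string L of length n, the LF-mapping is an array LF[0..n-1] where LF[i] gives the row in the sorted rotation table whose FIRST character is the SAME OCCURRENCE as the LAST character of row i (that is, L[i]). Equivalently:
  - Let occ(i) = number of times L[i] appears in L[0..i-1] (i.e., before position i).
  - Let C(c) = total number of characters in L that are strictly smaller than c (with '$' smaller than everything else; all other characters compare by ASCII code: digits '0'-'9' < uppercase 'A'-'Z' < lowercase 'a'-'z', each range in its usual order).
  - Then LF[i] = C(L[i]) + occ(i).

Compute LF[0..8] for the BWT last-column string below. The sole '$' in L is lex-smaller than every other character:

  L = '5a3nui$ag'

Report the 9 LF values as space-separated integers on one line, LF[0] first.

Char counts: '$':1, '3':1, '5':1, 'a':2, 'g':1, 'i':1, 'n':1, 'u':1
C (first-col start): C('$')=0, C('3')=1, C('5')=2, C('a')=3, C('g')=5, C('i')=6, C('n')=7, C('u')=8
L[0]='5': occ=0, LF[0]=C('5')+0=2+0=2
L[1]='a': occ=0, LF[1]=C('a')+0=3+0=3
L[2]='3': occ=0, LF[2]=C('3')+0=1+0=1
L[3]='n': occ=0, LF[3]=C('n')+0=7+0=7
L[4]='u': occ=0, LF[4]=C('u')+0=8+0=8
L[5]='i': occ=0, LF[5]=C('i')+0=6+0=6
L[6]='$': occ=0, LF[6]=C('$')+0=0+0=0
L[7]='a': occ=1, LF[7]=C('a')+1=3+1=4
L[8]='g': occ=0, LF[8]=C('g')+0=5+0=5

Answer: 2 3 1 7 8 6 0 4 5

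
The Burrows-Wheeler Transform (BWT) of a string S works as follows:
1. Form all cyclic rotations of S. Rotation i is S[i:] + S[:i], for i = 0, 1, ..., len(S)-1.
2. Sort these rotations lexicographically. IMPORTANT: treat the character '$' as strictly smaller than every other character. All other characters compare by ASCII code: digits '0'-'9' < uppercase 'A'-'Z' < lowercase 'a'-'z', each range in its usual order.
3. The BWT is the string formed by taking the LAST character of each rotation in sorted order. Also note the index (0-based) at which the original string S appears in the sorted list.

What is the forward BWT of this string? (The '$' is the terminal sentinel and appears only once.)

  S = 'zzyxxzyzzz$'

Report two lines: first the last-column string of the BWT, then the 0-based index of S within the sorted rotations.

Answer: zyxzzzzxz$y
9

Derivation:
All 11 rotations (rotation i = S[i:]+S[:i]):
  rot[0] = zzyxxzyzzz$
  rot[1] = zyxxzyzzz$z
  rot[2] = yxxzyzzz$zz
  rot[3] = xxzyzzz$zzy
  rot[4] = xzyzzz$zzyx
  rot[5] = zyzzz$zzyxx
  rot[6] = yzzz$zzyxxz
  rot[7] = zzz$zzyxxzy
  rot[8] = zz$zzyxxzyz
  rot[9] = z$zzyxxzyzz
  rot[10] = $zzyxxzyzzz
Sorted (with $ < everything):
  sorted[0] = $zzyxxzyzzz  (last char: 'z')
  sorted[1] = xxzyzzz$zzy  (last char: 'y')
  sorted[2] = xzyzzz$zzyx  (last char: 'x')
  sorted[3] = yxxzyzzz$zz  (last char: 'z')
  sorted[4] = yzzz$zzyxxz  (last char: 'z')
  sorted[5] = z$zzyxxzyzz  (last char: 'z')
  sorted[6] = zyxxzyzzz$z  (last char: 'z')
  sorted[7] = zyzzz$zzyxx  (last char: 'x')
  sorted[8] = zz$zzyxxzyz  (last char: 'z')
  sorted[9] = zzyxxzyzzz$  (last char: '$')
  sorted[10] = zzz$zzyxxzy  (last char: 'y')
Last column: zyxzzzzxz$y
Original string S is at sorted index 9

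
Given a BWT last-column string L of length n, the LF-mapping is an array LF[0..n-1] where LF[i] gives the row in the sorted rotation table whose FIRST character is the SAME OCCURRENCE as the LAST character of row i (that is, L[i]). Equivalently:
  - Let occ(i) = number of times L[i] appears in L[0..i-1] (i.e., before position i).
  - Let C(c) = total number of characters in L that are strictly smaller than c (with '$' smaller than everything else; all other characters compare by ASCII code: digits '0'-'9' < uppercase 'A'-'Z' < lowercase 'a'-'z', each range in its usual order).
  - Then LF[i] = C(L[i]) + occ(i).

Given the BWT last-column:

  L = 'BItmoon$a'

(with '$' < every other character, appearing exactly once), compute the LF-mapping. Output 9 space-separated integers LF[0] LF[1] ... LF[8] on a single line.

Answer: 1 2 8 4 6 7 5 0 3

Derivation:
Char counts: '$':1, 'B':1, 'I':1, 'a':1, 'm':1, 'n':1, 'o':2, 't':1
C (first-col start): C('$')=0, C('B')=1, C('I')=2, C('a')=3, C('m')=4, C('n')=5, C('o')=6, C('t')=8
L[0]='B': occ=0, LF[0]=C('B')+0=1+0=1
L[1]='I': occ=0, LF[1]=C('I')+0=2+0=2
L[2]='t': occ=0, LF[2]=C('t')+0=8+0=8
L[3]='m': occ=0, LF[3]=C('m')+0=4+0=4
L[4]='o': occ=0, LF[4]=C('o')+0=6+0=6
L[5]='o': occ=1, LF[5]=C('o')+1=6+1=7
L[6]='n': occ=0, LF[6]=C('n')+0=5+0=5
L[7]='$': occ=0, LF[7]=C('$')+0=0+0=0
L[8]='a': occ=0, LF[8]=C('a')+0=3+0=3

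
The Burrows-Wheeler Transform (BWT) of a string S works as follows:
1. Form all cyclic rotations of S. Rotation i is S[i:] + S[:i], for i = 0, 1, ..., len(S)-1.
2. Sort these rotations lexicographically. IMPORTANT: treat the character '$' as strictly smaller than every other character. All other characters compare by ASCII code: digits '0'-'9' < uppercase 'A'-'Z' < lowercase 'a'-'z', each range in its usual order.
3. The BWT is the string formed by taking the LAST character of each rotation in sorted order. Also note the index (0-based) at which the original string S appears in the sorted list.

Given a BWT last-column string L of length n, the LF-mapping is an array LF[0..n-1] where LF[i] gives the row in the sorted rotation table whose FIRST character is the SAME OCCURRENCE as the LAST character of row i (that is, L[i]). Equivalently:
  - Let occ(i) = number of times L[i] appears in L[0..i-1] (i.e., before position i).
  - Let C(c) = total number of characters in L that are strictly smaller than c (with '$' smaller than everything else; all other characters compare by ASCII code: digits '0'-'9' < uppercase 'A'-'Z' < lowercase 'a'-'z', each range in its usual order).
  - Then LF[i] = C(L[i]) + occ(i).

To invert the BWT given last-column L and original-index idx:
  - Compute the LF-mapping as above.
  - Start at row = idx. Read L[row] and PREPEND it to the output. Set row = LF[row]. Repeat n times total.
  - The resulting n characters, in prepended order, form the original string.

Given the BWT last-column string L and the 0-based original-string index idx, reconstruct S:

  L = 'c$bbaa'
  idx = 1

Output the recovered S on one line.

LF mapping: 5 0 3 4 1 2
Walk LF starting at row 1, prepending L[row]:
  step 1: row=1, L[1]='$', prepend. Next row=LF[1]=0
  step 2: row=0, L[0]='c', prepend. Next row=LF[0]=5
  step 3: row=5, L[5]='a', prepend. Next row=LF[5]=2
  step 4: row=2, L[2]='b', prepend. Next row=LF[2]=3
  step 5: row=3, L[3]='b', prepend. Next row=LF[3]=4
  step 6: row=4, L[4]='a', prepend. Next row=LF[4]=1
Reversed output: abbac$

Answer: abbac$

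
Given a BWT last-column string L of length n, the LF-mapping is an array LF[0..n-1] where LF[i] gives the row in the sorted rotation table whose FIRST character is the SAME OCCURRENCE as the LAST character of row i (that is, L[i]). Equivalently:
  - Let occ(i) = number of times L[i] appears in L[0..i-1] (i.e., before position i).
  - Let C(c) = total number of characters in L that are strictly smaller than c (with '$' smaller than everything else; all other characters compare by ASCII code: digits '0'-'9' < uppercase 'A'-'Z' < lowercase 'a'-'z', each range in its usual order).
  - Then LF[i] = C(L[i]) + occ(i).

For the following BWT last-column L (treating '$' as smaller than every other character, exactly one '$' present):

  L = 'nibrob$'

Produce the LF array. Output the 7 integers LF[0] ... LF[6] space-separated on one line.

Answer: 4 3 1 6 5 2 0

Derivation:
Char counts: '$':1, 'b':2, 'i':1, 'n':1, 'o':1, 'r':1
C (first-col start): C('$')=0, C('b')=1, C('i')=3, C('n')=4, C('o')=5, C('r')=6
L[0]='n': occ=0, LF[0]=C('n')+0=4+0=4
L[1]='i': occ=0, LF[1]=C('i')+0=3+0=3
L[2]='b': occ=0, LF[2]=C('b')+0=1+0=1
L[3]='r': occ=0, LF[3]=C('r')+0=6+0=6
L[4]='o': occ=0, LF[4]=C('o')+0=5+0=5
L[5]='b': occ=1, LF[5]=C('b')+1=1+1=2
L[6]='$': occ=0, LF[6]=C('$')+0=0+0=0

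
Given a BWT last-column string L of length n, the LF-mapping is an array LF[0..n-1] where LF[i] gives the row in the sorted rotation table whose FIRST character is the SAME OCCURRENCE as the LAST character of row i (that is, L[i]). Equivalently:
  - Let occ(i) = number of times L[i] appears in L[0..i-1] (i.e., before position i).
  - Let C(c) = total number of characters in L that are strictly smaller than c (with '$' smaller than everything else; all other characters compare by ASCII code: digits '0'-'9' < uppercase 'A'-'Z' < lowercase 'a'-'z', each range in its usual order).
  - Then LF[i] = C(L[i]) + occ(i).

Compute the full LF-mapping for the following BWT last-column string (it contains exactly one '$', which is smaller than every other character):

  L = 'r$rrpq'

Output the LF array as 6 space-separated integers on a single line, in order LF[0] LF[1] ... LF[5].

Answer: 3 0 4 5 1 2

Derivation:
Char counts: '$':1, 'p':1, 'q':1, 'r':3
C (first-col start): C('$')=0, C('p')=1, C('q')=2, C('r')=3
L[0]='r': occ=0, LF[0]=C('r')+0=3+0=3
L[1]='$': occ=0, LF[1]=C('$')+0=0+0=0
L[2]='r': occ=1, LF[2]=C('r')+1=3+1=4
L[3]='r': occ=2, LF[3]=C('r')+2=3+2=5
L[4]='p': occ=0, LF[4]=C('p')+0=1+0=1
L[5]='q': occ=0, LF[5]=C('q')+0=2+0=2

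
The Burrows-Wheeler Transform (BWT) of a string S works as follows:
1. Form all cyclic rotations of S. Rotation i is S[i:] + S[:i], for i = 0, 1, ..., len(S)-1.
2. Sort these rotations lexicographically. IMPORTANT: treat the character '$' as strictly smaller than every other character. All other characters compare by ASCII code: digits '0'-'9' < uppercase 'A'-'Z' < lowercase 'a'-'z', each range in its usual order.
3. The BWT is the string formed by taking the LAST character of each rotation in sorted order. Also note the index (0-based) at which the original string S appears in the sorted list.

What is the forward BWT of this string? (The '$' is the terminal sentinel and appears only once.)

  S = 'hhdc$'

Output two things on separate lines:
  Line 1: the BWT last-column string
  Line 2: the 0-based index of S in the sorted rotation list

Answer: cdhh$
4

Derivation:
All 5 rotations (rotation i = S[i:]+S[:i]):
  rot[0] = hhdc$
  rot[1] = hdc$h
  rot[2] = dc$hh
  rot[3] = c$hhd
  rot[4] = $hhdc
Sorted (with $ < everything):
  sorted[0] = $hhdc  (last char: 'c')
  sorted[1] = c$hhd  (last char: 'd')
  sorted[2] = dc$hh  (last char: 'h')
  sorted[3] = hdc$h  (last char: 'h')
  sorted[4] = hhdc$  (last char: '$')
Last column: cdhh$
Original string S is at sorted index 4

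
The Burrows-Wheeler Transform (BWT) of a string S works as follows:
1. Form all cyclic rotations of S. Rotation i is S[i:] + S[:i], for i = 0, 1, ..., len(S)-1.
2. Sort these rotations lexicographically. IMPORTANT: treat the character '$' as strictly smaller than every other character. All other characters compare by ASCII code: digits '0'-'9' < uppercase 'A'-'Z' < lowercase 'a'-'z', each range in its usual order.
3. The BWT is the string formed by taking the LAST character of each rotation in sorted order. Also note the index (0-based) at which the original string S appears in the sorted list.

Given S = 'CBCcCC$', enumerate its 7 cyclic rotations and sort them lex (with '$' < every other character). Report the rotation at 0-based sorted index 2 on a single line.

All 7 rotations (rotation i = S[i:]+S[:i]):
  rot[0] = CBCcCC$
  rot[1] = BCcCC$C
  rot[2] = CcCC$CB
  rot[3] = cCC$CBC
  rot[4] = CC$CBCc
  rot[5] = C$CBCcC
  rot[6] = $CBCcCC
Sorted (with $ < everything):
  sorted[0] = $CBCcCC
  sorted[1] = BCcCC$C
  sorted[2] = C$CBCcC
  sorted[3] = CBCcCC$
  sorted[4] = CC$CBCc
  sorted[5] = CcCC$CB
  sorted[6] = cCC$CBC
sorted[2] = C$CBCcC

Answer: C$CBCcC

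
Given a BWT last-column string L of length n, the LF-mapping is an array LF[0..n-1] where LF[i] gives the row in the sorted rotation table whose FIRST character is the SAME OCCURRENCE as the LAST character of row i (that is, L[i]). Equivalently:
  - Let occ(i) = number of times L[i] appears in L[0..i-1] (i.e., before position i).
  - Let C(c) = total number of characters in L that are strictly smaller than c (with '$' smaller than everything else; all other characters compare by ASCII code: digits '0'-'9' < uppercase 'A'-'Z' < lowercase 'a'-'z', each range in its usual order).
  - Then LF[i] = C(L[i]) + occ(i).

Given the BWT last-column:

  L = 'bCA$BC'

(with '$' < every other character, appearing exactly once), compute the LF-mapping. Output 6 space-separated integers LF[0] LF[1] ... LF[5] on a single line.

Answer: 5 3 1 0 2 4

Derivation:
Char counts: '$':1, 'A':1, 'B':1, 'C':2, 'b':1
C (first-col start): C('$')=0, C('A')=1, C('B')=2, C('C')=3, C('b')=5
L[0]='b': occ=0, LF[0]=C('b')+0=5+0=5
L[1]='C': occ=0, LF[1]=C('C')+0=3+0=3
L[2]='A': occ=0, LF[2]=C('A')+0=1+0=1
L[3]='$': occ=0, LF[3]=C('$')+0=0+0=0
L[4]='B': occ=0, LF[4]=C('B')+0=2+0=2
L[5]='C': occ=1, LF[5]=C('C')+1=3+1=4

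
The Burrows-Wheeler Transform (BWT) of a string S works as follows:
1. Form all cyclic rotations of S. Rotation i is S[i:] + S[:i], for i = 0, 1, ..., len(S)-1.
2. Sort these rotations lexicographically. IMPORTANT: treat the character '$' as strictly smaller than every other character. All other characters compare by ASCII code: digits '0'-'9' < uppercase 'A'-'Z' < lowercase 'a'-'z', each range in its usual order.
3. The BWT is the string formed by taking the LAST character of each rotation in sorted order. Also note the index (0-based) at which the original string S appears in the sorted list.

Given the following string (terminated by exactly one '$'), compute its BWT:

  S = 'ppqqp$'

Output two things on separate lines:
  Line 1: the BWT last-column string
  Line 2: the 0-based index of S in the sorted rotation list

All 6 rotations (rotation i = S[i:]+S[:i]):
  rot[0] = ppqqp$
  rot[1] = pqqp$p
  rot[2] = qqp$pp
  rot[3] = qp$ppq
  rot[4] = p$ppqq
  rot[5] = $ppqqp
Sorted (with $ < everything):
  sorted[0] = $ppqqp  (last char: 'p')
  sorted[1] = p$ppqq  (last char: 'q')
  sorted[2] = ppqqp$  (last char: '$')
  sorted[3] = pqqp$p  (last char: 'p')
  sorted[4] = qp$ppq  (last char: 'q')
  sorted[5] = qqp$pp  (last char: 'p')
Last column: pq$pqp
Original string S is at sorted index 2

Answer: pq$pqp
2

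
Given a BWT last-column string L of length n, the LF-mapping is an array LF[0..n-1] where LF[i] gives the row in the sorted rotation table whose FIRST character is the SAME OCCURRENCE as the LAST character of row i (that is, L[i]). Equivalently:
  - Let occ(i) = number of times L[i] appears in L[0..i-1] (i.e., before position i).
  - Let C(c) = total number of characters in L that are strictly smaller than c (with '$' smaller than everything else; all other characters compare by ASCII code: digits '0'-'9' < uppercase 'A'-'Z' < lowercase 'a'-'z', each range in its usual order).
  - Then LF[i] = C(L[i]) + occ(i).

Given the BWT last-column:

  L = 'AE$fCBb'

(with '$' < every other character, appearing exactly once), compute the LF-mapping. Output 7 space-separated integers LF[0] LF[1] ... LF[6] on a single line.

Char counts: '$':1, 'A':1, 'B':1, 'C':1, 'E':1, 'b':1, 'f':1
C (first-col start): C('$')=0, C('A')=1, C('B')=2, C('C')=3, C('E')=4, C('b')=5, C('f')=6
L[0]='A': occ=0, LF[0]=C('A')+0=1+0=1
L[1]='E': occ=0, LF[1]=C('E')+0=4+0=4
L[2]='$': occ=0, LF[2]=C('$')+0=0+0=0
L[3]='f': occ=0, LF[3]=C('f')+0=6+0=6
L[4]='C': occ=0, LF[4]=C('C')+0=3+0=3
L[5]='B': occ=0, LF[5]=C('B')+0=2+0=2
L[6]='b': occ=0, LF[6]=C('b')+0=5+0=5

Answer: 1 4 0 6 3 2 5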